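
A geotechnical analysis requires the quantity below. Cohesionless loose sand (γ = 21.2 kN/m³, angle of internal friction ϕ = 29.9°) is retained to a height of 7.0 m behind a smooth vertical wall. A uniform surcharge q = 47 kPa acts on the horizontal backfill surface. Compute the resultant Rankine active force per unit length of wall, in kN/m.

284 kN/m

K_a = tan²(45° − φ/2) = 0.3347.
Soil triangle: ½ K_a γ H² = 0.5×0.3347×21.2×7.0² = 173.8 kN/m.
Surcharge rectangle: K_a q H = 0.3347×47×7.0 = 110.1 kN/m.
Total = 173.8 + 110.1 = 283.9 kN/m.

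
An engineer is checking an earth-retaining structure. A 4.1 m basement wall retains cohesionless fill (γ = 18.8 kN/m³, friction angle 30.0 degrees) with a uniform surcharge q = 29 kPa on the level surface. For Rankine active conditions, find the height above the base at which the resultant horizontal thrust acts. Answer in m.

K_a = 0.3333.
Triangular part P₁ = ½K_aγH² = 52.67 at H/3 = 1.367 m; rectangular part P₂ = K_a q H = 39.63 at H/2 = 2.050 m.
ȳ = (P₁·1.367 + P₂·2.050)/(P₁+P₂) = 1.660 m.

1.66 m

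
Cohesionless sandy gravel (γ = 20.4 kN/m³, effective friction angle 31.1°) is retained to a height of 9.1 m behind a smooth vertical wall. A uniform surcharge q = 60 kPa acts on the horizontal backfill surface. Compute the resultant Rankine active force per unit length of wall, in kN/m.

K_a = tan²(45° − φ/2) = 0.3188.
Soil triangle: ½ K_a γ H² = 0.5×0.3188×20.4×9.1² = 269.3 kN/m.
Surcharge rectangle: K_a q H = 0.3188×60×9.1 = 174.1 kN/m.
Total = 269.3 + 174.1 = 443.3 kN/m.

443 kN/m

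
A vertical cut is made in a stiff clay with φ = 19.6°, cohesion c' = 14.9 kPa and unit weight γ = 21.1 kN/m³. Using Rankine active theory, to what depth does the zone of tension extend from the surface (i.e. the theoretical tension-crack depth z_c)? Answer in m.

2.00 m

K_a = tan²(45° − 19.6°/2) = 0.4976; √K_a = 0.7054.
The active pressure is zero where K_a γ z = 2c√K_a, so z_c = 2c/(γ√K_a) = 2×14.9/(21.1×0.7054) = 2.002 m.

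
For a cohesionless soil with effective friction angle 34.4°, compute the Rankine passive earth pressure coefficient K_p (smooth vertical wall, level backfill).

K_p = (1 + sin φ)/(1 − sin φ) = tan²(45° + 34.4°/2) = 3.597.

3.60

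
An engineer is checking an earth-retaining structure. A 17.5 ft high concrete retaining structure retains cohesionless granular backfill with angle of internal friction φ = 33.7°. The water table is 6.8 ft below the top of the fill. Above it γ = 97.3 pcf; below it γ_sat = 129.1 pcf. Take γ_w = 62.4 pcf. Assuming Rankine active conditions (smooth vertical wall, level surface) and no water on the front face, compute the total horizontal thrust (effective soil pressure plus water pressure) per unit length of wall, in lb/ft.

K_a = tan²(45° − φ/2) = 0.2863.
γ' = 129.1 − 62.4 = 66.70 pcf. Depth below WT = 10.7 ft.
σ'_h at WT = K_a γ d_w = 189.4 psf; at base = 189.4 + K_a γ' × 10.7 = 393.8 psf.
P₁ (0–6.8 ft) = ½×189.4×6.8 = 644.1. P₂ (6.8–17.5 ft) = ½(189.4+393.8)×10.7 = 3120.
P_w = ½ γ_w h₂² = 0.5×62.4×10.7² = 3572. Total = 644.1+3120+3572 = 7336 lb/ft.

7340 lb/ft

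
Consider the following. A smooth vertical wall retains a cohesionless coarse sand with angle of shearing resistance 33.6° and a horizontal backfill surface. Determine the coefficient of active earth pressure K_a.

0.288

K_a = tan²(45° − φ/2) = tan²(28.20°) = 0.2875.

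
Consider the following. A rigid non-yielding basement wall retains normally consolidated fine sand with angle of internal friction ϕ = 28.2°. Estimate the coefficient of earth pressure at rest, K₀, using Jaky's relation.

K₀ = 1 − sin φ' = 1 − sin 28.2° = 0.5274.

0.527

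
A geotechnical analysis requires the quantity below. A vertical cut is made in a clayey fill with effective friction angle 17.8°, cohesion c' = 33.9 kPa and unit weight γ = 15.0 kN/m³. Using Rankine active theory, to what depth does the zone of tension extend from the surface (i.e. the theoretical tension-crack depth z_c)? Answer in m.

6.20 m

K_a = tan²(45° − 17.8°/2) = 0.5318; √K_a = 0.7292.
The active pressure is zero where K_a γ z = 2c√K_a, so z_c = 2c/(γ√K_a) = 2×33.9/(15.0×0.7292) = 6.198 m.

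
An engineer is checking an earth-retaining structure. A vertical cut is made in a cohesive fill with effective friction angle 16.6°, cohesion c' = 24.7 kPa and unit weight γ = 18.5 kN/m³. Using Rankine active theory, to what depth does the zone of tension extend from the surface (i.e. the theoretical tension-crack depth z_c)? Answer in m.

3.58 m

K_a = tan²(45° − 16.6°/2) = 0.5556; √K_a = 0.7454.
The active pressure is zero where K_a γ z = 2c√K_a, so z_c = 2c/(γ√K_a) = 2×24.7/(18.5×0.7454) = 3.582 m.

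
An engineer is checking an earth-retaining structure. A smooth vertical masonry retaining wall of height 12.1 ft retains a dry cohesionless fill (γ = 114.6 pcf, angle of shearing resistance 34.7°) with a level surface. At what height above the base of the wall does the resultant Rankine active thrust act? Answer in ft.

K_a = 0.2745.
The pressure distribution is triangular, so the resultant acts at H/3 above the base = 12.1/3 = 4.033 ft.

4.03 ft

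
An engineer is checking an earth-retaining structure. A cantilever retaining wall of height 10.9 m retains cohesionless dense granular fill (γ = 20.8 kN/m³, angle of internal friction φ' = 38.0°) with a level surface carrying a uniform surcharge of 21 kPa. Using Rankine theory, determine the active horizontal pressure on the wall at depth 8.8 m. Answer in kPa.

K_a = (1 − sin φ)/(1 + sin φ) = 0.2379.
σ_v = γz + q = 20.8 × 8.8 + 21 = 204.0 kPa.
σ_h = K_a σ_v = 0.2379 × 204.0 = 48.54 kPa.

48.5 kPa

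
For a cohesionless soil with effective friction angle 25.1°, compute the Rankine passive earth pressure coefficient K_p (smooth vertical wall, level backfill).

K_p = (1 + sin φ)/(1 − sin φ) = tan²(45° + 25.1°/2) = 2.473.

2.47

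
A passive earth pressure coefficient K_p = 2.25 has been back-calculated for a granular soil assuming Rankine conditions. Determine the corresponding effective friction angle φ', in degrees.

22.6°

K_p = (1+sin φ)/(1−sin φ) ⇒ sin φ = (K_p − 1)/(K_p + 1) = 0.3846.
φ = arcsin(0.3846) = 22.62°.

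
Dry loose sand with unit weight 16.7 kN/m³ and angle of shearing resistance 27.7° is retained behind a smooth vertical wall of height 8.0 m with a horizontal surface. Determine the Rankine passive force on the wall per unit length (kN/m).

1460 kN/m

K_p = tan²(45° + φ/2) = 2.737.
P_p = ½ K_p γ H² = 0.5 × 2.737 × 16.7 × 8.0² = 1463 kN/m.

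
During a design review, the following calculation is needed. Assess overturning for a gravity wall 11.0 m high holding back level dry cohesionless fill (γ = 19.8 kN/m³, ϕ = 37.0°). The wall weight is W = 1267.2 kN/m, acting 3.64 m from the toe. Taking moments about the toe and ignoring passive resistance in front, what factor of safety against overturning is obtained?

4.22

K_a = tan²(45° − 37.0°/2) = 0.2486.
P_a = ½K_aγH² = 0.5×0.2486×19.8×11.0² = 297.8 kN/m, acting at H/3 = 3.667 m above the base.
Overturning moment M_o = P_a × H/3 = 297.8 × 3.667 = 1092.
Resisting moment M_r = W × 3.64 = 1267.2 × 3.64 = 4613.
FS_overturning = M_r/M_o = 4613/1092 = 4.225.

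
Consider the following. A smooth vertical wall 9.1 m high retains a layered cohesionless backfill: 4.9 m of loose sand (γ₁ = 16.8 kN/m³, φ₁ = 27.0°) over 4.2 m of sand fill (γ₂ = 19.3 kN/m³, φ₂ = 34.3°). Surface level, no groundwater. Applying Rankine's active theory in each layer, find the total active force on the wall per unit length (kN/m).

220 kN/m

K_a1 = tan²(45°−27.0°/2) = 0.3755; K_a2 = tan²(45°−34.3°/2) = 0.2792.
Layer 1: σ at base = K_a1 γ₁ h₁ = 30.91 kPa; P₁ = ½×30.91×4.9 = 75.74.
Layer 2: σ_v at top = γ₁h₁ = 82.32; σ_h top = K_a2×82.32 = 22.98; σ_h base = K_a2×(82.32+19.3×4.2) = 45.61.
P₂ = ½(22.98+45.61)×4.2 = 144.0. Total P_a = 75.74+144.0 = 219.8 kN/m.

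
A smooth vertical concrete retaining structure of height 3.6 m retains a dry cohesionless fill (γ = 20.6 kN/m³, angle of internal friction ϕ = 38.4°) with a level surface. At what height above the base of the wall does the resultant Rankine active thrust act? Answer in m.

K_a = 0.2337.
The pressure distribution is triangular, so the resultant acts at H/3 above the base = 3.6/3 = 1.200 m.

1.20 m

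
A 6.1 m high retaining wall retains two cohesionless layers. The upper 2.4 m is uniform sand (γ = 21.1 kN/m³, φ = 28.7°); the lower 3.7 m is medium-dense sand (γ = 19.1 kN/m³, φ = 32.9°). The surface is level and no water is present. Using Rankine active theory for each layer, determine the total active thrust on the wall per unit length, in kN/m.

K_a1 = tan²(45°−28.7°/2) = 0.3511; K_a2 = tan²(45°−32.9°/2) = 0.2960.
Layer 1: σ at base = K_a1 γ₁ h₁ = 17.78 kPa; P₁ = ½×17.78×2.4 = 21.34.
Layer 2: σ_v at top = γ₁h₁ = 50.64; σ_h top = K_a2×50.64 = 14.99; σ_h base = K_a2×(50.64+19.1×3.7) = 35.91.
P₂ = ½(14.99+35.91)×3.7 = 94.17. Total P_a = 21.34+94.17 = 115.5 kN/m.

116 kN/m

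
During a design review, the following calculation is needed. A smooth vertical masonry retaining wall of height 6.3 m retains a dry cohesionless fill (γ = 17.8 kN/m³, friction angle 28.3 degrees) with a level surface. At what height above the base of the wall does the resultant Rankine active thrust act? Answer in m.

K_a = 0.3568.
The pressure distribution is triangular, so the resultant acts at H/3 above the base = 6.3/3 = 2.100 m.

2.10 m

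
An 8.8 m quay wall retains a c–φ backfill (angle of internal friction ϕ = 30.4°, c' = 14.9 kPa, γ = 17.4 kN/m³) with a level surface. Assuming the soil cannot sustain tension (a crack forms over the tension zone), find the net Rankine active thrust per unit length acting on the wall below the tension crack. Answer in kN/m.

K_a = 0.3280; √K_a = 0.5727.
Tension-crack depth z_c = 2c/(γ√K_a) = 2×14.9/(17.4×0.5727) = 2.990 m.
σ_a at base = K_a γ H − 2c√K_a = 0.3280×17.4×8.8 − 2×14.9×0.5727 = 33.16 kPa.
P_a = ½ × 33.16 × (H − z_c) = 0.5×33.16×5.810 = 96.31 kN/m.

96.3 kN/m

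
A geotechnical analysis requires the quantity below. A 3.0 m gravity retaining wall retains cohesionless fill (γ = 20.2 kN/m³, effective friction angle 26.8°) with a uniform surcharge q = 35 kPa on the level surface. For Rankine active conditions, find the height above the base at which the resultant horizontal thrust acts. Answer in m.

1.27 m

K_a = 0.3785.
Triangular part P₁ = ½K_aγH² = 34.40 at H/3 = 1.000 m; rectangular part P₂ = K_a q H = 39.74 at H/2 = 1.500 m.
ȳ = (P₁·1.000 + P₂·1.500)/(P₁+P₂) = 1.268 m.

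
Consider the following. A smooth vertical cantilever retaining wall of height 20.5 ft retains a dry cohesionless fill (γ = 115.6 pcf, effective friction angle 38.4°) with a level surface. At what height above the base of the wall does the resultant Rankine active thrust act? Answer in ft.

K_a = 0.2337.
The pressure distribution is triangular, so the resultant acts at H/3 above the base = 20.5/3 = 6.833 ft.

6.83 ft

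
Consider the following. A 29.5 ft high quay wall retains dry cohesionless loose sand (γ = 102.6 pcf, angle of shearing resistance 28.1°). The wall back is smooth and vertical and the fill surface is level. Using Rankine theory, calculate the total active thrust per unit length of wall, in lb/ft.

16100 lb/ft

K_a = tan²(45° − φ/2) = 0.3596.
P_a = ½ K_a γ H² = 0.5 × 0.3596 × 102.6 × 29.5² = 16050 lb/ft.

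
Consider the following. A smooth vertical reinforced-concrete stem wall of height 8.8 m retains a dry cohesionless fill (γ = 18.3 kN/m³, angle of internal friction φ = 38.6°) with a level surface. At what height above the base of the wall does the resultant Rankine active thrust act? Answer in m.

2.93 m

K_a = 0.2316.
The pressure distribution is triangular, so the resultant acts at H/3 above the base = 8.8/3 = 2.933 m.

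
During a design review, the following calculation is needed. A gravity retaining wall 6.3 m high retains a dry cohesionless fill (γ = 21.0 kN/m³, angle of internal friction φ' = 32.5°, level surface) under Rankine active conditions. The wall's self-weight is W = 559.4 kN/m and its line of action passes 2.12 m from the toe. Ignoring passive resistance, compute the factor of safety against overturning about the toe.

4.50

K_a = tan²(45° − 32.5°/2) = 0.3010.
P_a = ½K_aγH² = 0.5×0.3010×21.0×6.3² = 125.4 kN/m, acting at H/3 = 2.100 m above the base.
Overturning moment M_o = P_a × H/3 = 125.4 × 2.100 = 263.4.
Resisting moment M_r = W × 2.12 = 559.4 × 2.12 = 1186.
FS_overturning = M_r/M_o = 1186/263.4 = 4.502.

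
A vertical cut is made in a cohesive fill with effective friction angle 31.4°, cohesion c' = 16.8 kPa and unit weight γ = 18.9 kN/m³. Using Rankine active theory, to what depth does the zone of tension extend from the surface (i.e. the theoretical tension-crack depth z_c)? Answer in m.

K_a = tan²(45° − 31.4°/2) = 0.3149; √K_a = 0.5612.
The active pressure is zero where K_a γ z = 2c√K_a, so z_c = 2c/(γ√K_a) = 2×16.8/(18.9×0.5612) = 3.168 m.

3.17 m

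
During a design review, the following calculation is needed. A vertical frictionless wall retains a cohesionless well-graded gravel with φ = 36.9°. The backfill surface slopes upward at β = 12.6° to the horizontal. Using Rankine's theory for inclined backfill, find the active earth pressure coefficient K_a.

K_a = cos β · (cos β − √(cos²β − cos²φ)) / (cos β + √(cos²β − cos²φ)).
cos β = 0.9759, cos φ = 0.7997, √(cos²β − cos²φ) = 0.5594.
K_a = 0.9759 × (0.9759 − 0.5594)/(0.9759 + 0.5594) = 0.2648.

0.265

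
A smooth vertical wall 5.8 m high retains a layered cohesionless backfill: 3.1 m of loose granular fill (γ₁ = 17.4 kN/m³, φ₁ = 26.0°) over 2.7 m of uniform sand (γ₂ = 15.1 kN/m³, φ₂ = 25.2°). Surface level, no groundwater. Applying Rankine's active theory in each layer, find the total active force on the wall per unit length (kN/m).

K_a1 = tan²(45°−26.0°/2) = 0.3905; K_a2 = tan²(45°−25.2°/2) = 0.4027.
Layer 1: σ at base = K_a1 γ₁ h₁ = 21.06 kPa; P₁ = ½×21.06×3.1 = 32.65.
Layer 2: σ_v at top = γ₁h₁ = 53.94; σ_h top = K_a2×53.94 = 21.72; σ_h base = K_a2×(53.94+15.1×2.7) = 38.14.
P₂ = ½(21.72+38.14)×2.7 = 80.82. Total P_a = 32.65+80.82 = 113.5 kN/m.

113 kN/m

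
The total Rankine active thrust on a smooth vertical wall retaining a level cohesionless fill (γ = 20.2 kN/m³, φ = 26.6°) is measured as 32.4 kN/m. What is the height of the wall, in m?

2.90 m

K_a = 0.3814. P_a = ½ K_a γ H² ⇒ H = √(2P_a/(K_a γ)).
H = √(2×32.4/(0.3814×20.2)) = 2.900 m.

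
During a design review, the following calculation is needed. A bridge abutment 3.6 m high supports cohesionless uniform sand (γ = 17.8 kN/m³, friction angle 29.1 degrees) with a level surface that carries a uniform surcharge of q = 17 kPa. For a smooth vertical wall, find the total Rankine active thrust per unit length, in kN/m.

K_a = tan²(45° − φ/2) = 0.3456.
Soil triangle: ½ K_a γ H² = 0.5×0.3456×17.8×3.6² = 39.86 kN/m.
Surcharge rectangle: K_a q H = 0.3456×17×3.6 = 21.15 kN/m.
Total = 39.86 + 21.15 = 61.01 kN/m.

61.0 kN/m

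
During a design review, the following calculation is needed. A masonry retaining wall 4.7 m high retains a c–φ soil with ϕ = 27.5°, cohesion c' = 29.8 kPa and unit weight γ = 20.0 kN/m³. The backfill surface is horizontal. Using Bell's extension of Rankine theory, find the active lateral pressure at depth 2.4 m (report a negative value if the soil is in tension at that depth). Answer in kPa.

K_a = (1 − sin φ)/(1 + sin φ) = 0.3682.
σ_a = K_a γ z − 2c√K_a = 0.3682×20.0×2.4 − 2×29.8×0.6068 = -18.49 kPa.

-18.5 kPa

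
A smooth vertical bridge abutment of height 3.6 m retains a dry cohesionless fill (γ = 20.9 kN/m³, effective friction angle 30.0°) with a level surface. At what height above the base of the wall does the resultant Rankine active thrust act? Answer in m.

K_a = 0.3333.
The pressure distribution is triangular, so the resultant acts at H/3 above the base = 3.6/3 = 1.200 m.

1.20 m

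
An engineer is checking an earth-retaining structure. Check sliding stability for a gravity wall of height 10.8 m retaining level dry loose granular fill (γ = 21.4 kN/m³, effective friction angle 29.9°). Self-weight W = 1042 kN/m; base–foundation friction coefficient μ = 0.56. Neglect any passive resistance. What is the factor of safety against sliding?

K_a = tan²(45° − 29.9°/2) = 0.3347.
P_a = ½K_aγH² = 0.5×0.3347×21.4×10.8² = 417.7 kN/m, acting at H/3 = 3.600 m above the base.
FS_sliding = μW / P_a = 0.56×1042 / 417.7 = 1.397.

1.40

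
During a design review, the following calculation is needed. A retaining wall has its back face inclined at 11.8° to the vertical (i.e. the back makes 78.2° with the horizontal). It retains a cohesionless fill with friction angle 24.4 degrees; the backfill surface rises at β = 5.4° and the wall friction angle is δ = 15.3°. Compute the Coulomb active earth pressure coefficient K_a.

0.506

K_a = sin²(α+φ) / [sin²α · sin(α−δ) · (1 + √{sin(φ+δ)sin(φ−β) / (sin(α−δ)sin(α+β))})²].
With α = 78.2°, φ = 24.4°, δ = 15.3°, β = 5.4°: K_a = 0.5064.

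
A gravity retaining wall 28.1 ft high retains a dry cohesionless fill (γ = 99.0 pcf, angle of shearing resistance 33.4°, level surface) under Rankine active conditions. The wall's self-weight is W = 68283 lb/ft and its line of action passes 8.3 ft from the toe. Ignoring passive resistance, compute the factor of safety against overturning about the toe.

5.34

K_a = tan²(45° − 33.4°/2) = 0.2899.
P_a = ½K_aγH² = 0.5×0.2899×99.0×28.1² = 11330 lb/ft, acting at H/3 = 9.367 ft above the base.
Overturning moment M_o = P_a × H/3 = 11330 × 9.367 = 106100.
Resisting moment M_r = W × 8.3 = 68283 × 8.3 = 566700.
FS_overturning = M_r/M_o = 566700/106100 = 5.340.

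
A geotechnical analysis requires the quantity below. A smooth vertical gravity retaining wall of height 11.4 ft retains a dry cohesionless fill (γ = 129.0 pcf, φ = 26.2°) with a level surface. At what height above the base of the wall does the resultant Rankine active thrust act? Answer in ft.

3.80 ft

K_a = 0.3874.
The pressure distribution is triangular, so the resultant acts at H/3 above the base = 11.4/3 = 3.800 ft.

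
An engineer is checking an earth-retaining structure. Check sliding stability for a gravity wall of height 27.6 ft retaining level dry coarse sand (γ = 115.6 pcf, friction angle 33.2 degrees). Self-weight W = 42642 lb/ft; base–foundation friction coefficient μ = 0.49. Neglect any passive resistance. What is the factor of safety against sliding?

K_a = tan²(45° − 33.2°/2) = 0.2924.
P_a = ½K_aγH² = 0.5×0.2924×115.6×27.6² = 12870 lb/ft, acting at H/3 = 9.200 ft above the base.
FS_sliding = μW / P_a = 0.49×42642 / 12870 = 1.623.

1.62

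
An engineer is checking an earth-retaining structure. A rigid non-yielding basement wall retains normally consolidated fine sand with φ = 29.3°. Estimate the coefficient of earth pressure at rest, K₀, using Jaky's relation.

0.511

K₀ = 1 − sin φ' = 1 − sin 29.3° = 0.5106.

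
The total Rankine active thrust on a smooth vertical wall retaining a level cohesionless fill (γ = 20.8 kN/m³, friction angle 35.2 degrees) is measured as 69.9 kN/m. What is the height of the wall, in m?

5.00 m

K_a = 0.2687. P_a = ½ K_a γ H² ⇒ H = √(2P_a/(K_a γ)).
H = √(2×69.9/(0.2687×20.8)) = 5.001 m.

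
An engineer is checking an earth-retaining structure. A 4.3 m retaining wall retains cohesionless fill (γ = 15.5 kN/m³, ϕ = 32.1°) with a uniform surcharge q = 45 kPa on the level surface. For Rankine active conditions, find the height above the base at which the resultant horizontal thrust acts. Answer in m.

K_a = 0.3060.
Triangular part P₁ = ½K_aγH² = 43.85 at H/3 = 1.433 m; rectangular part P₂ = K_a q H = 59.21 at H/2 = 2.150 m.
ȳ = (P₁·1.433 + P₂·2.150)/(P₁+P₂) = 1.845 m.

1.85 m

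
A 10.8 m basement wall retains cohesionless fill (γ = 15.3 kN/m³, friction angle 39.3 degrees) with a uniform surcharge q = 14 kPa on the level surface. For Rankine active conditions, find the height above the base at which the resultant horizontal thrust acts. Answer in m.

3.86 m

K_a = 0.2245.
Triangular part P₁ = ½K_aγH² = 200.3 at H/3 = 3.600 m; rectangular part P₂ = K_a q H = 33.94 at H/2 = 5.400 m.
ȳ = (P₁·3.600 + P₂·5.400)/(P₁+P₂) = 3.861 m.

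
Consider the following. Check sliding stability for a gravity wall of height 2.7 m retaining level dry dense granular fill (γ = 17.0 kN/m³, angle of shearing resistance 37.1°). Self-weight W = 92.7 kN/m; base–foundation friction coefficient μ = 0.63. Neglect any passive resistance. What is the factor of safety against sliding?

K_a = tan²(45° − 37.1°/2) = 0.2475.
P_a = ½K_aγH² = 0.5×0.2475×17.0×2.7² = 15.34 kN/m, acting at H/3 = 0.9000 m above the base.
FS_sliding = μW / P_a = 0.63×92.7 / 15.34 = 3.808.

3.81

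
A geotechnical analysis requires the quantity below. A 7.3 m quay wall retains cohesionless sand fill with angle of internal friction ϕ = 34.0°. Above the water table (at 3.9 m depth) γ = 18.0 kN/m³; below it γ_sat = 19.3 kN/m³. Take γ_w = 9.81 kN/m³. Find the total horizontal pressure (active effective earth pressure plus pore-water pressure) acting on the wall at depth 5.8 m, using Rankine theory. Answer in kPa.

K_a = (1 − sin φ)/(1 + sin φ) = 0.2827.
γ' = 19.3 − 9.81 = 9.490 kN/m³.
Effective vertical stress at 5.8 m: σ'_v = 18.0×3.9 + 9.490×1.90 = 88.23 kPa.
σ'_h = K_a σ'_v = 0.2827 × 88.23 = 24.94 kPa; u = γ_w × 1.90 = 18.64 kPa.
Total σ_h = 24.94 + 18.64 = 43.58 kPa.

43.6 kPa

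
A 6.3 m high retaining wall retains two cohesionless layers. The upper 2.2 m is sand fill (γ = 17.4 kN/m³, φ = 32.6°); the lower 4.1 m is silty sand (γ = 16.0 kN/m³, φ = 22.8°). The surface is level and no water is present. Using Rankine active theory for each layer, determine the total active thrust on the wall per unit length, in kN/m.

141 kN/m

K_a1 = tan²(45°−32.6°/2) = 0.2997; K_a2 = tan²(45°−22.8°/2) = 0.4414.
Layer 1: σ at base = K_a1 γ₁ h₁ = 11.47 kPa; P₁ = ½×11.47×2.2 = 12.62.
Layer 2: σ_v at top = γ₁h₁ = 38.28; σ_h top = K_a2×38.28 = 16.90; σ_h base = K_a2×(38.28+16.0×4.1) = 45.86.
P₂ = ½(16.90+45.86)×4.1 = 128.6. Total P_a = 12.62+128.6 = 141.3 kN/m.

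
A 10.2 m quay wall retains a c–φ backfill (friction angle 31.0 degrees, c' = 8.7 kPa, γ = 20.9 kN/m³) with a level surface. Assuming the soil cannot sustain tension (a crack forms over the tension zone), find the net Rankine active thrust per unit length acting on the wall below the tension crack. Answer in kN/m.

255 kN/m

K_a = 0.3201; √K_a = 0.5658.
Tension-crack depth z_c = 2c/(γ√K_a) = 2×8.7/(20.9×0.5658) = 1.472 m.
σ_a at base = K_a γ H − 2c√K_a = 0.3201×20.9×10.2 − 2×8.7×0.5658 = 58.39 kPa.
P_a = ½ × 58.39 × (H − z_c) = 0.5×58.39×8.728 = 254.8 kN/m.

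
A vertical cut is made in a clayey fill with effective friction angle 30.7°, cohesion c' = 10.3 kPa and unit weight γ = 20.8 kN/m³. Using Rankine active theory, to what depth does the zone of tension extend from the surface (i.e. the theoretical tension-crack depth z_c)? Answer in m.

K_a = tan²(45° − 30.7°/2) = 0.3240; √K_a = 0.5692.
The active pressure is zero where K_a γ z = 2c√K_a, so z_c = 2c/(γ√K_a) = 2×10.3/(20.8×0.5692) = 1.740 m.

1.74 m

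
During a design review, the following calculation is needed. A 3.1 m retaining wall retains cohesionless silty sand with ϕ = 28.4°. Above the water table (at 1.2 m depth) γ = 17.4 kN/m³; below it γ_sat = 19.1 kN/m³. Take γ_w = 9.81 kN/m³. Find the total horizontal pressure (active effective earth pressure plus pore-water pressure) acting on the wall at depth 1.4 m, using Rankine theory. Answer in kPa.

K_a = (1 − sin φ)/(1 + sin φ) = 0.3554.
γ' = 19.1 − 9.81 = 9.290 kN/m³.
Effective vertical stress at 1.4 m: σ'_v = 17.4×1.2 + 9.290×0.200 = 22.74 kPa.
σ'_h = K_a σ'_v = 0.3554 × 22.74 = 8.080 kPa; u = γ_w × 0.200 = 1.962 kPa.
Total σ_h = 8.080 + 1.962 = 10.04 kPa.

10.0 kPa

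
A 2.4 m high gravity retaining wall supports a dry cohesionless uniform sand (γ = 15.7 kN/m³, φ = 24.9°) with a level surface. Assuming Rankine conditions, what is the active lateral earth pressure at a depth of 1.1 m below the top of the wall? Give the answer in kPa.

7.04 kPa

K_a = (1 − sin φ)/(1 + sin φ) = 0.4074.
σ_h = K_a γ z = 0.4074 × 15.7 × 1.1 = 7.036 kPa.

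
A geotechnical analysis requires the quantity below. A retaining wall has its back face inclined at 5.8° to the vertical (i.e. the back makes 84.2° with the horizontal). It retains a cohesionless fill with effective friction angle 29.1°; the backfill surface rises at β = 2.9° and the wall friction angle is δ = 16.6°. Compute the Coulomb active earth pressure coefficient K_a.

0.367

K_a = sin²(α+φ) / [sin²α · sin(α−δ) · (1 + √{sin(φ+δ)sin(φ−β) / (sin(α−δ)sin(α+β))})²].
With α = 84.2°, φ = 29.1°, δ = 16.6°, β = 2.9°: K_a = 0.3669.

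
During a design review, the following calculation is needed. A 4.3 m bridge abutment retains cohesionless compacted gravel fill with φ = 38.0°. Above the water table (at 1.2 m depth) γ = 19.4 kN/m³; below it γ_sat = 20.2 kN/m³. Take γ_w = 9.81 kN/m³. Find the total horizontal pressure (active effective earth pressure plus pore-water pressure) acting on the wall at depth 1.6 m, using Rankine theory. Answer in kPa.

K_a = (1 − sin φ)/(1 + sin φ) = 0.2379.
γ' = 20.2 − 9.81 = 10.39 kN/m³.
Effective vertical stress at 1.6 m: σ'_v = 19.4×1.2 + 10.39×0.400 = 27.44 kPa.
σ'_h = K_a σ'_v = 0.2379 × 27.44 = 6.527 kPa; u = γ_w × 0.400 = 3.924 kPa.
Total σ_h = 6.527 + 3.924 = 10.45 kPa.

10.5 kPa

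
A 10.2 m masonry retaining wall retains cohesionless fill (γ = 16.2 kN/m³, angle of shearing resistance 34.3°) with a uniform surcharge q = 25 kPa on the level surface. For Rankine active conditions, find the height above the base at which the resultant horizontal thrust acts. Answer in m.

3.79 m

K_a = 0.2792.
Triangular part P₁ = ½K_aγH² = 235.3 at H/3 = 3.400 m; rectangular part P₂ = K_a q H = 71.19 at H/2 = 5.100 m.
ȳ = (P₁·3.400 + P₂·5.100)/(P₁+P₂) = 3.795 m.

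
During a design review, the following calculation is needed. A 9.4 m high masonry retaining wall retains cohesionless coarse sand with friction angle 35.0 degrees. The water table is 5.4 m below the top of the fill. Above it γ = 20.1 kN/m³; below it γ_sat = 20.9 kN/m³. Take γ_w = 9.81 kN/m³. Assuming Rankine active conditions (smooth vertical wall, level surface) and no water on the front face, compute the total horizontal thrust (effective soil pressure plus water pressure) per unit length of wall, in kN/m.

300 kN/m

K_a = tan²(45° − φ/2) = 0.2710.
γ' = 20.9 − 9.81 = 11.09 kN/m³. Depth below WT = 4.0 m.
σ'_h at WT = K_a γ d_w = 29.41 kPa; at base = 29.41 + K_a γ' × 4.0 = 41.43 kPa.
P₁ (0–5.4 m) = ½×29.41×5.4 = 79.42. P₂ (5.4–9.4 m) = ½(29.41+41.43)×4.0 = 141.7.
P_w = ½ γ_w h₂² = 0.5×9.81×4.0² = 78.48. Total = 79.42+141.7+78.48 = 299.6 kN/m.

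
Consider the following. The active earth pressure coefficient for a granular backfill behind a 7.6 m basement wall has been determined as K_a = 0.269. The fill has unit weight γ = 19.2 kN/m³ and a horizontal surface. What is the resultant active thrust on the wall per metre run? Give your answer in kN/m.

149 kN/m

P = ½ K_a γ H² = 0.5 × 0.269 × 19.2 × 7.6² = 149.2 kN/m.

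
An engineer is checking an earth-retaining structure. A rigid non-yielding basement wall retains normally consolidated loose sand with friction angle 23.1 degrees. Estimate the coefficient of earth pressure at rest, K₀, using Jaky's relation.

0.608

K₀ = 1 − sin φ' = 1 − sin 23.1° = 0.6077.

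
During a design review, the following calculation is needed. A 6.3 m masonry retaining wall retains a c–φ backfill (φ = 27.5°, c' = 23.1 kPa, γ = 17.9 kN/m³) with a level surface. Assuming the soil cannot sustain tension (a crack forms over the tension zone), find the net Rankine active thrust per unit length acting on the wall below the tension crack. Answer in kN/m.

13.8 kN/m

K_a = 0.3682; √K_a = 0.6068.
Tension-crack depth z_c = 2c/(γ√K_a) = 2×23.1/(17.9×0.6068) = 4.253 m.
σ_a at base = K_a γ H − 2c√K_a = 0.3682×17.9×6.3 − 2×23.1×0.6068 = 13.49 kPa.
P_a = ½ × 13.49 × (H − z_c) = 0.5×13.49×2.047 = 13.80 kN/m.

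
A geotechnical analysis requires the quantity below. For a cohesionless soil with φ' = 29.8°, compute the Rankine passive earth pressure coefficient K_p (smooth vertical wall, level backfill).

2.98

K_p = (1 + sin φ)/(1 − sin φ) = tan²(45° + 29.8°/2) = 2.976.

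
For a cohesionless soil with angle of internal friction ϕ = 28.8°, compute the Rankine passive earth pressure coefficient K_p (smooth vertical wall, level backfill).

2.86

K_p = (1 + sin φ)/(1 − sin φ) = tan²(45° + 28.8°/2) = 2.859.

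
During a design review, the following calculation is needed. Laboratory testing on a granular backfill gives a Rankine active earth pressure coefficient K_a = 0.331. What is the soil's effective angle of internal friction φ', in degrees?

30.2°

K_a = tan²(45° − φ/2) ⇒ 45° − φ/2 = arctan(√0.331) = 29.91°.
φ = 2(45° − 29.91°) = 30.17°.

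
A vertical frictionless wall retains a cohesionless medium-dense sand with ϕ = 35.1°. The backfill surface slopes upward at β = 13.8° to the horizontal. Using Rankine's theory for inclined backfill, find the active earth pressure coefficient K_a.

K_a = cos β · (cos β − √(cos²β − cos²φ)) / (cos β + √(cos²β − cos²φ)).
cos β = 0.9711, cos φ = 0.8181, √(cos²β − cos²φ) = 0.5232.
K_a = 0.9711 × (0.9711 − 0.5232)/(0.9711 + 0.5232) = 0.2911.

0.291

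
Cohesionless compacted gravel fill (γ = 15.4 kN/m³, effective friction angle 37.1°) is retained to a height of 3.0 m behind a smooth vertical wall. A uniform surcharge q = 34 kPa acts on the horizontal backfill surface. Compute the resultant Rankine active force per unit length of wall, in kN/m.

42.4 kN/m

K_a = tan²(45° − φ/2) = 0.2475.
Soil triangle: ½ K_a γ H² = 0.5×0.2475×15.4×3.0² = 17.15 kN/m.
Surcharge rectangle: K_a q H = 0.2475×34×3.0 = 25.24 kN/m.
Total = 17.15 + 25.24 = 42.40 kN/m.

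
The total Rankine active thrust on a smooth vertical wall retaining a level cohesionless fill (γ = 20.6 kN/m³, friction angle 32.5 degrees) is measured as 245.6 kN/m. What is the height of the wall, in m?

8.90 m

K_a = 0.3010. P_a = ½ K_a γ H² ⇒ H = √(2P_a/(K_a γ)).
H = √(2×245.6/(0.3010×20.6)) = 8.901 m.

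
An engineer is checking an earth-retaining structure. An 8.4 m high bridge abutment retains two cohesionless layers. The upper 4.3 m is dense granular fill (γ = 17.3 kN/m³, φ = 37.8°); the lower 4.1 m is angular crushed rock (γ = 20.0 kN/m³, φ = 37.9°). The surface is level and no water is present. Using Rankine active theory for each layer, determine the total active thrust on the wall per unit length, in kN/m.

K_a1 = tan²(45°−37.8°/2) = 0.2400; K_a2 = tan²(45°−37.9°/2) = 0.2389.
Layer 1: σ at base = K_a1 γ₁ h₁ = 17.85 kPa; P₁ = ½×17.85×4.3 = 38.38.
Layer 2: σ_v at top = γ₁h₁ = 74.39; σ_h top = K_a2×74.39 = 17.77; σ_h base = K_a2×(74.39+20.0×4.1) = 37.37.
P₂ = ½(17.77+37.37)×4.1 = 113.0. Total P_a = 38.38+113.0 = 151.4 kN/m.

151 kN/m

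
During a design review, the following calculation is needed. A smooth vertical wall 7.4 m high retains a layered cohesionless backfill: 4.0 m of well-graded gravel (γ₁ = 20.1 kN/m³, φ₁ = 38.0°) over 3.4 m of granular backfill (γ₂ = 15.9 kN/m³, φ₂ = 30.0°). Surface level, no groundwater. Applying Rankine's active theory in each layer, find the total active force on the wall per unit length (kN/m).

160 kN/m

K_a1 = tan²(45°−38.0°/2) = 0.2379; K_a2 = tan²(45°−30.0°/2) = 0.3333.
Layer 1: σ at base = K_a1 γ₁ h₁ = 19.13 kPa; P₁ = ½×19.13×4.0 = 38.25.
Layer 2: σ_v at top = γ₁h₁ = 80.40; σ_h top = K_a2×80.40 = 26.80; σ_h base = K_a2×(80.40+15.9×3.4) = 44.82.
P₂ = ½(26.80+44.82)×3.4 = 121.8. Total P_a = 38.25+121.8 = 160.0 kN/m.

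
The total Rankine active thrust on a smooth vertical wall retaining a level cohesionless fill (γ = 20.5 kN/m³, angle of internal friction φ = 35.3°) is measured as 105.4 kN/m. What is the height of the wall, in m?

K_a = 0.2675. P_a = ½ K_a γ H² ⇒ H = √(2P_a/(K_a γ)).
H = √(2×105.4/(0.2675×20.5)) = 6.200 m.

6.20 m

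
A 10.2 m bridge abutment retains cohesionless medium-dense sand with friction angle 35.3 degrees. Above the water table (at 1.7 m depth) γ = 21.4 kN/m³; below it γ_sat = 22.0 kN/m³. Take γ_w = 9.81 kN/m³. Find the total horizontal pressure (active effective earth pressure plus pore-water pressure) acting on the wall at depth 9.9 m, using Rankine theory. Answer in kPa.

K_a = (1 − sin φ)/(1 + sin φ) = 0.2675.
γ' = 22.0 − 9.81 = 12.19 kN/m³.
Effective vertical stress at 9.9 m: σ'_v = 21.4×1.7 + 12.19×8.20 = 136.3 kPa.
σ'_h = K_a σ'_v = 0.2675 × 136.3 = 36.48 kPa; u = γ_w × 8.20 = 80.44 kPa.
Total σ_h = 36.48 + 80.44 = 116.9 kPa.

117 kPa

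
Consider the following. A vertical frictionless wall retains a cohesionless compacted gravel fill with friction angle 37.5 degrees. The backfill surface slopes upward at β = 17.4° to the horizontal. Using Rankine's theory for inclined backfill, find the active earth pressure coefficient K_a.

K_a = cos β · (cos β − √(cos²β − cos²φ)) / (cos β + √(cos²β − cos²φ)).
cos β = 0.9542, cos φ = 0.7934, √(cos²β − cos²φ) = 0.5303.
K_a = 0.9542 × (0.9542 − 0.5303)/(0.9542 + 0.5303) = 0.2725.

0.273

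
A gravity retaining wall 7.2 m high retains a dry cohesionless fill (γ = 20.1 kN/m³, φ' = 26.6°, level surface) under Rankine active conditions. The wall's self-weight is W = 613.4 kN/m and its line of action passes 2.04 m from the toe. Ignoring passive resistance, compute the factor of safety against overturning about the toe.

K_a = tan²(45° − 26.6°/2) = 0.3814.
P_a = ½K_aγH² = 0.5×0.3814×20.1×7.2² = 198.7 kN/m, acting at H/3 = 2.400 m above the base.
Overturning moment M_o = P_a × H/3 = 198.7 × 2.400 = 477.0.
Resisting moment M_r = W × 2.04 = 613.4 × 2.04 = 1251.
FS_overturning = M_r/M_o = 1251/477.0 = 2.624.

2.62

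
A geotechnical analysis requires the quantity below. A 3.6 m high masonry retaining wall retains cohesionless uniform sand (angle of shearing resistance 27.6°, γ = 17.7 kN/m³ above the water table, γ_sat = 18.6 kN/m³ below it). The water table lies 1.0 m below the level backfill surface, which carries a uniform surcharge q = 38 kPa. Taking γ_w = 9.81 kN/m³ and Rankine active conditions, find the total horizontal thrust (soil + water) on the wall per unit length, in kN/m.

114 kN/m

K_a = tan²(45° − φ/2) = 0.3668.
γ' = 18.6 − 9.81 = 8.790 kN/m³. h₂ = H − d_w = 2.6 m.
σ'_h: at surface K_a·q = 13.94; at WT K_a(q+γd_w) = 20.43; at base K_a(q+γd_w+γ'h₂) = 28.81 kPa.
P₁ = ½(13.94+20.43)×1.0 = 17.18; P₂ = ½(20.43+28.81)×2.6 = 64.01; P_w = ½γ_w h₂² = 33.16.
Total = 17.18+64.01+33.16 = 114.4 kN/m.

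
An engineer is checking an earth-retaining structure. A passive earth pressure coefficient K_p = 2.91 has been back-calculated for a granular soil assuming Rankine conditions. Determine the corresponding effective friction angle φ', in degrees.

K_p = (1+sin φ)/(1−sin φ) ⇒ sin φ = (K_p − 1)/(K_p + 1) = 0.4885.
φ = arcsin(0.4885) = 29.24°.

29.2°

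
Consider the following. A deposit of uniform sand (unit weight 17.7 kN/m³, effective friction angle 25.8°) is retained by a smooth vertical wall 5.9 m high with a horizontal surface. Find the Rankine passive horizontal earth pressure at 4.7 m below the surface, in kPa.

K_p = (1 + sin φ)/(1 − sin φ) = 2.541.
σ_h = K_p γ z = 2.541 × 17.7 × 4.7 = 211.4 kPa.

211 kPa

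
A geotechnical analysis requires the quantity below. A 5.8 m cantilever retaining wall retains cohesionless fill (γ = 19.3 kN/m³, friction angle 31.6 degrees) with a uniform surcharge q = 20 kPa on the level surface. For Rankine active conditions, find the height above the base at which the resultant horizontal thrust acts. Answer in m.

2.19 m

K_a = 0.3123.
Triangular part P₁ = ½K_aγH² = 101.4 at H/3 = 1.933 m; rectangular part P₂ = K_a q H = 36.23 at H/2 = 2.900 m.
ȳ = (P₁·1.933 + P₂·2.900)/(P₁+P₂) = 2.188 m.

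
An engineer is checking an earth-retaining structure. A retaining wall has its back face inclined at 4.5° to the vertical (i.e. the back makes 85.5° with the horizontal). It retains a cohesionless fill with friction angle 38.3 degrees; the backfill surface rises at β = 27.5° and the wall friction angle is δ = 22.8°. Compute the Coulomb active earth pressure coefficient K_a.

K_a = sin²(α+φ) / [sin²α · sin(α−δ) · (1 + √{sin(φ+δ)sin(φ−β) / (sin(α−δ)sin(α+β))})²].
With α = 85.5°, φ = 38.3°, δ = 22.8°, β = 27.5°: K_a = 0.3730.

0.373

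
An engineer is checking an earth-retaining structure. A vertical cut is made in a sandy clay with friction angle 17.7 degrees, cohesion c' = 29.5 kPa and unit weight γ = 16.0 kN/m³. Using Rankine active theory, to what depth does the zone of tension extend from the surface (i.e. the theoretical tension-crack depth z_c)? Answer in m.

K_a = tan²(45° − 17.7°/2) = 0.5337; √K_a = 0.7306.
The active pressure is zero where K_a γ z = 2c√K_a, so z_c = 2c/(γ√K_a) = 2×29.5/(16.0×0.7306) = 5.048 m.

5.05 m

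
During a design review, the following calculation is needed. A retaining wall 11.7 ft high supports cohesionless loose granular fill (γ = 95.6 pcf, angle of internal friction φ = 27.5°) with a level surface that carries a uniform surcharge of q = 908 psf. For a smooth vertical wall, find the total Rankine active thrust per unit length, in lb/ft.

6320 lb/ft

K_a = tan²(45° − φ/2) = 0.3682.
Soil triangle: ½ K_a γ H² = 0.5×0.3682×95.6×11.7² = 2409 lb/ft.
Surcharge rectangle: K_a q H = 0.3682×908×11.7 = 3912 lb/ft.
Total = 2409 + 3912 = 6321 lb/ft.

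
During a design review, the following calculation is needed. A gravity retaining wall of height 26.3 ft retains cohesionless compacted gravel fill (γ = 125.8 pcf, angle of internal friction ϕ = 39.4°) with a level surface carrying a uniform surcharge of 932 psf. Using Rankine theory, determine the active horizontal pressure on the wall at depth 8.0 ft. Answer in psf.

433 psf

K_a = (1 − sin φ)/(1 + sin φ) = 0.2234.
σ_v = γz + q = 125.8 × 8.0 + 932 = 1938 psf.
σ_h = K_a σ_v = 0.2234 × 1938 = 433.1 psf.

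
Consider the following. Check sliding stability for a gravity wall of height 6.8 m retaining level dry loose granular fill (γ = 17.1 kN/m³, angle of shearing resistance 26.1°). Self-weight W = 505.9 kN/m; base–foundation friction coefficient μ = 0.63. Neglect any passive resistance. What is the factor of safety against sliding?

K_a = tan²(45° − 26.1°/2) = 0.3889.
P_a = ½K_aγH² = 0.5×0.3889×17.1×6.8² = 153.8 kN/m, acting at H/3 = 2.267 m above the base.
FS_sliding = μW / P_a = 0.63×505.9 / 153.8 = 2.073.

2.07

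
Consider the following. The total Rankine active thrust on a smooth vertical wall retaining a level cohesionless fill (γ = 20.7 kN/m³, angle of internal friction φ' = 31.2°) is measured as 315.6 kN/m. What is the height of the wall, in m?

9.80 m

K_a = 0.3175. P_a = ½ K_a γ H² ⇒ H = √(2P_a/(K_a γ)).
H = √(2×315.6/(0.3175×20.7)) = 9.800 m.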